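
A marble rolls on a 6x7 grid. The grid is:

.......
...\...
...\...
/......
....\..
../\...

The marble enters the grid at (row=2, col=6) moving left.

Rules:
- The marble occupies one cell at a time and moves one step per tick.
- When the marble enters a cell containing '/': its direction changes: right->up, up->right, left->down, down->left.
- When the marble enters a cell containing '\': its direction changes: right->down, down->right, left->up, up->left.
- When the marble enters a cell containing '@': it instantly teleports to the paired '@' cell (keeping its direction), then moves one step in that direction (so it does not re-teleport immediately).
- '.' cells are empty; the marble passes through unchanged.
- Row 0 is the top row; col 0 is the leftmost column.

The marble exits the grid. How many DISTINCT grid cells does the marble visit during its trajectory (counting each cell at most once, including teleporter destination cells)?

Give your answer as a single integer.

Answer: 8

Derivation:
Step 1: enter (2,6), '.' pass, move left to (2,5)
Step 2: enter (2,5), '.' pass, move left to (2,4)
Step 3: enter (2,4), '.' pass, move left to (2,3)
Step 4: enter (2,3), '\' deflects left->up, move up to (1,3)
Step 5: enter (1,3), '\' deflects up->left, move left to (1,2)
Step 6: enter (1,2), '.' pass, move left to (1,1)
Step 7: enter (1,1), '.' pass, move left to (1,0)
Step 8: enter (1,0), '.' pass, move left to (1,-1)
Step 9: at (1,-1) — EXIT via left edge, pos 1
Distinct cells visited: 8 (path length 8)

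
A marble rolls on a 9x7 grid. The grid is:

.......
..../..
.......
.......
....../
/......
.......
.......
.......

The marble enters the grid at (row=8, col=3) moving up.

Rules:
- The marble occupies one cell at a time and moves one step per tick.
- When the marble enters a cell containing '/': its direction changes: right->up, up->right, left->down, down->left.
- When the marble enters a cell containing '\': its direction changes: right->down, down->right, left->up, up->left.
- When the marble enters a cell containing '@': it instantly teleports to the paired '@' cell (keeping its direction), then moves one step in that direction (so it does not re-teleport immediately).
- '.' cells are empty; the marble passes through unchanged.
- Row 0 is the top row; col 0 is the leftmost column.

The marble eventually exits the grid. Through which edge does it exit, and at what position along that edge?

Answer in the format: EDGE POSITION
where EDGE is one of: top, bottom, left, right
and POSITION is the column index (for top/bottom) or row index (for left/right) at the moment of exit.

Step 1: enter (8,3), '.' pass, move up to (7,3)
Step 2: enter (7,3), '.' pass, move up to (6,3)
Step 3: enter (6,3), '.' pass, move up to (5,3)
Step 4: enter (5,3), '.' pass, move up to (4,3)
Step 5: enter (4,3), '.' pass, move up to (3,3)
Step 6: enter (3,3), '.' pass, move up to (2,3)
Step 7: enter (2,3), '.' pass, move up to (1,3)
Step 8: enter (1,3), '.' pass, move up to (0,3)
Step 9: enter (0,3), '.' pass, move up to (-1,3)
Step 10: at (-1,3) — EXIT via top edge, pos 3

Answer: top 3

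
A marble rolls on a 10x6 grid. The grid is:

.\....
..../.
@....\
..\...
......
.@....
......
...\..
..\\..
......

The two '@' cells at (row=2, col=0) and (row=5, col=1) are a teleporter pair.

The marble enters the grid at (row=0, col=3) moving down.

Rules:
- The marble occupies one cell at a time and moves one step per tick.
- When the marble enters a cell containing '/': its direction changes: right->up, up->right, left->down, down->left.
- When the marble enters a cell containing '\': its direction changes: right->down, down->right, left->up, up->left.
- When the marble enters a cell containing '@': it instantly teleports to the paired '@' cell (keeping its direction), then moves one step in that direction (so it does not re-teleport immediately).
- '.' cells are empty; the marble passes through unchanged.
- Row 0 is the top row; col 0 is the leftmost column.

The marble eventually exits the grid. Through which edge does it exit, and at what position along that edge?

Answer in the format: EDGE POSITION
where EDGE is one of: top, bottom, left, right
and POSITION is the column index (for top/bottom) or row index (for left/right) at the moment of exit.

Answer: right 7

Derivation:
Step 1: enter (0,3), '.' pass, move down to (1,3)
Step 2: enter (1,3), '.' pass, move down to (2,3)
Step 3: enter (2,3), '.' pass, move down to (3,3)
Step 4: enter (3,3), '.' pass, move down to (4,3)
Step 5: enter (4,3), '.' pass, move down to (5,3)
Step 6: enter (5,3), '.' pass, move down to (6,3)
Step 7: enter (6,3), '.' pass, move down to (7,3)
Step 8: enter (7,3), '\' deflects down->right, move right to (7,4)
Step 9: enter (7,4), '.' pass, move right to (7,5)
Step 10: enter (7,5), '.' pass, move right to (7,6)
Step 11: at (7,6) — EXIT via right edge, pos 7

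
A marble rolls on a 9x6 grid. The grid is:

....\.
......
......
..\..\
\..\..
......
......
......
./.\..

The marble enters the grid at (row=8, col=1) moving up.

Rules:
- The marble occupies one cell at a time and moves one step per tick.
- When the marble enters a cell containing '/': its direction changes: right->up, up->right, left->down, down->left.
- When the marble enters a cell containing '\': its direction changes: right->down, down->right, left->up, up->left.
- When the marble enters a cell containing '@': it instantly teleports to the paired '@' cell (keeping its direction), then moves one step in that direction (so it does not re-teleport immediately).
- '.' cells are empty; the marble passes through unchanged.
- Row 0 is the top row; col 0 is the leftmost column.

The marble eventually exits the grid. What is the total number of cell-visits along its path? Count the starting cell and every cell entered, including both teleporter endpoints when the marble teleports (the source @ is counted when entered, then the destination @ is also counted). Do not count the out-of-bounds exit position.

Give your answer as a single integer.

Answer: 3

Derivation:
Step 1: enter (8,1), '/' deflects up->right, move right to (8,2)
Step 2: enter (8,2), '.' pass, move right to (8,3)
Step 3: enter (8,3), '\' deflects right->down, move down to (9,3)
Step 4: at (9,3) — EXIT via bottom edge, pos 3
Path length (cell visits): 3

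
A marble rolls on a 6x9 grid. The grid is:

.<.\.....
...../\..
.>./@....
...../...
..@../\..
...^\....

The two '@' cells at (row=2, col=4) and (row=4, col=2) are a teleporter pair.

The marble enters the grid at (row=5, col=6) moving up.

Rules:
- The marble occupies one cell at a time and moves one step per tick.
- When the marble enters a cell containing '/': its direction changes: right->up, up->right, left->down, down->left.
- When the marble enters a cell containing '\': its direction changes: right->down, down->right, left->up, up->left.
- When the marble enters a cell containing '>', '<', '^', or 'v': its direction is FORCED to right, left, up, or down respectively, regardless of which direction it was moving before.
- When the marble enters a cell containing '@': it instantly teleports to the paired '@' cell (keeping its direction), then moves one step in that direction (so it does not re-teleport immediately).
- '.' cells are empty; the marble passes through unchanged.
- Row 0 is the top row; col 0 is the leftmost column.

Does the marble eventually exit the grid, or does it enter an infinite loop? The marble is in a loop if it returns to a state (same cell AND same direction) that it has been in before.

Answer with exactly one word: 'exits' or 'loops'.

Answer: exits

Derivation:
Step 1: enter (5,6), '.' pass, move up to (4,6)
Step 2: enter (4,6), '\' deflects up->left, move left to (4,5)
Step 3: enter (4,5), '/' deflects left->down, move down to (5,5)
Step 4: enter (5,5), '.' pass, move down to (6,5)
Step 5: at (6,5) — EXIT via bottom edge, pos 5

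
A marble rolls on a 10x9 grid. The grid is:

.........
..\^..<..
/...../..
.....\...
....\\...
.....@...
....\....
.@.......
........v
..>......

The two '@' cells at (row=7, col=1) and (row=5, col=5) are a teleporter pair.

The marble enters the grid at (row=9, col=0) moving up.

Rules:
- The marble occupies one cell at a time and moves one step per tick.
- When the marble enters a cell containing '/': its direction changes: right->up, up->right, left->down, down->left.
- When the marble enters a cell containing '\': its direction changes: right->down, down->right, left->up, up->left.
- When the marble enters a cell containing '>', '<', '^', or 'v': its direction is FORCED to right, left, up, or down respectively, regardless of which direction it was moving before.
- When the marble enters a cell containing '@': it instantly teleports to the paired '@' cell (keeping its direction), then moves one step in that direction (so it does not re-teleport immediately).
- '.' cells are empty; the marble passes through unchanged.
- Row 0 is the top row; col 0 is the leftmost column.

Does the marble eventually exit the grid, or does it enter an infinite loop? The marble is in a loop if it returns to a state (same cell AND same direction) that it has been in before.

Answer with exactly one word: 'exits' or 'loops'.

Step 1: enter (9,0), '.' pass, move up to (8,0)
Step 2: enter (8,0), '.' pass, move up to (7,0)
Step 3: enter (7,0), '.' pass, move up to (6,0)
Step 4: enter (6,0), '.' pass, move up to (5,0)
Step 5: enter (5,0), '.' pass, move up to (4,0)
Step 6: enter (4,0), '.' pass, move up to (3,0)
Step 7: enter (3,0), '.' pass, move up to (2,0)
Step 8: enter (2,0), '/' deflects up->right, move right to (2,1)
Step 9: enter (2,1), '.' pass, move right to (2,2)
Step 10: enter (2,2), '.' pass, move right to (2,3)
Step 11: enter (2,3), '.' pass, move right to (2,4)
Step 12: enter (2,4), '.' pass, move right to (2,5)
Step 13: enter (2,5), '.' pass, move right to (2,6)
Step 14: enter (2,6), '/' deflects right->up, move up to (1,6)
Step 15: enter (1,6), '<' forces up->left, move left to (1,5)
Step 16: enter (1,5), '.' pass, move left to (1,4)
Step 17: enter (1,4), '.' pass, move left to (1,3)
Step 18: enter (1,3), '^' forces left->up, move up to (0,3)
Step 19: enter (0,3), '.' pass, move up to (-1,3)
Step 20: at (-1,3) — EXIT via top edge, pos 3

Answer: exits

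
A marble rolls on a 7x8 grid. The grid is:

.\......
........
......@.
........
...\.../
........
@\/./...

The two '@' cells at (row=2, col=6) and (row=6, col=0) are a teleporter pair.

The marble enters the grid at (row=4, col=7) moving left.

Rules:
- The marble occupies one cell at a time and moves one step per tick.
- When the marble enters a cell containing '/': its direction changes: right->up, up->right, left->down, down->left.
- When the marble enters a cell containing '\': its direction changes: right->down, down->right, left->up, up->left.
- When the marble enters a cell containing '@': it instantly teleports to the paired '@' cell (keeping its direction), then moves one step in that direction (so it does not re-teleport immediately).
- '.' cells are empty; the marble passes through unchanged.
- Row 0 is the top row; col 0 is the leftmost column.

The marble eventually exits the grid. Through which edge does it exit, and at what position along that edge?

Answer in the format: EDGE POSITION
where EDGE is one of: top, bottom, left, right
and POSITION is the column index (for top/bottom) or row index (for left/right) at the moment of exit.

Step 1: enter (4,7), '/' deflects left->down, move down to (5,7)
Step 2: enter (5,7), '.' pass, move down to (6,7)
Step 3: enter (6,7), '.' pass, move down to (7,7)
Step 4: at (7,7) — EXIT via bottom edge, pos 7

Answer: bottom 7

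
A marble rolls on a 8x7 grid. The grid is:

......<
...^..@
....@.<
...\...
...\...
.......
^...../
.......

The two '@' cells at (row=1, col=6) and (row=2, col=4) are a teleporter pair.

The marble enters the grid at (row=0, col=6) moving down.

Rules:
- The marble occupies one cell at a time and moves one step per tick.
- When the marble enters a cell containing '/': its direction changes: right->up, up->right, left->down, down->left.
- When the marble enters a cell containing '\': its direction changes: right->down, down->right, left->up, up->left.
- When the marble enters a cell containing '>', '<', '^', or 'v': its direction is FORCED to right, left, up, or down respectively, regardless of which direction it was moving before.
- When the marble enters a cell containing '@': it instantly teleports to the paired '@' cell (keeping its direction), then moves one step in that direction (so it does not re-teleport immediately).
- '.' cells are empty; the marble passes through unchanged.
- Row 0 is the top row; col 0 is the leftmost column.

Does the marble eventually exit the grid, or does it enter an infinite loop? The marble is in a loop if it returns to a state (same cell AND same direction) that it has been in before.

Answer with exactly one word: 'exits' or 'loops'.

Step 1: enter (0,6), '<' forces down->left, move left to (0,5)
Step 2: enter (0,5), '.' pass, move left to (0,4)
Step 3: enter (0,4), '.' pass, move left to (0,3)
Step 4: enter (0,3), '.' pass, move left to (0,2)
Step 5: enter (0,2), '.' pass, move left to (0,1)
Step 6: enter (0,1), '.' pass, move left to (0,0)
Step 7: enter (0,0), '.' pass, move left to (0,-1)
Step 8: at (0,-1) — EXIT via left edge, pos 0

Answer: exits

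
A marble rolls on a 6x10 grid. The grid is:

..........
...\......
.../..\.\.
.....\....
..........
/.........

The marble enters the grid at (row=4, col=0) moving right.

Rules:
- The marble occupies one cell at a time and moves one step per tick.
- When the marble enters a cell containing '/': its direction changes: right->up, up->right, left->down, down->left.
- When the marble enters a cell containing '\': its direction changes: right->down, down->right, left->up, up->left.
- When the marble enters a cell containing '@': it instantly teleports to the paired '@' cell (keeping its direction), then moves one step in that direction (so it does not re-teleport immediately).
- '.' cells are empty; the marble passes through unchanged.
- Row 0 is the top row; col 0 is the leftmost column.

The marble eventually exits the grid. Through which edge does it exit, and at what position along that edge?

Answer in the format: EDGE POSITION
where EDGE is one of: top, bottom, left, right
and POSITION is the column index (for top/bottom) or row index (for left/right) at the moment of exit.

Answer: right 4

Derivation:
Step 1: enter (4,0), '.' pass, move right to (4,1)
Step 2: enter (4,1), '.' pass, move right to (4,2)
Step 3: enter (4,2), '.' pass, move right to (4,3)
Step 4: enter (4,3), '.' pass, move right to (4,4)
Step 5: enter (4,4), '.' pass, move right to (4,5)
Step 6: enter (4,5), '.' pass, move right to (4,6)
Step 7: enter (4,6), '.' pass, move right to (4,7)
Step 8: enter (4,7), '.' pass, move right to (4,8)
Step 9: enter (4,8), '.' pass, move right to (4,9)
Step 10: enter (4,9), '.' pass, move right to (4,10)
Step 11: at (4,10) — EXIT via right edge, pos 4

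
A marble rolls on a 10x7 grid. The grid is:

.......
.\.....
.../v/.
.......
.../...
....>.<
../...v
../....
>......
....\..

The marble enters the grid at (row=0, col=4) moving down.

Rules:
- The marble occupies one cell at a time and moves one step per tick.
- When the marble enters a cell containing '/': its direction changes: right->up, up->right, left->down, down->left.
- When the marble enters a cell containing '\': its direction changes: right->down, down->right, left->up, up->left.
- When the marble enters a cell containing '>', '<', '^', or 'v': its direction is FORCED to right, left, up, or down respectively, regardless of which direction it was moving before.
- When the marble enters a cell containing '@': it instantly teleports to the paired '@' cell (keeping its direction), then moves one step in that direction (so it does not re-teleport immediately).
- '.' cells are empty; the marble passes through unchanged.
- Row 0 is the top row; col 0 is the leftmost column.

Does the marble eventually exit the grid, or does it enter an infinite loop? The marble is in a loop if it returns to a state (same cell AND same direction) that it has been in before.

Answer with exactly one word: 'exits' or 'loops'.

Answer: loops

Derivation:
Step 1: enter (0,4), '.' pass, move down to (1,4)
Step 2: enter (1,4), '.' pass, move down to (2,4)
Step 3: enter (2,4), 'v' forces down->down, move down to (3,4)
Step 4: enter (3,4), '.' pass, move down to (4,4)
Step 5: enter (4,4), '.' pass, move down to (5,4)
Step 6: enter (5,4), '>' forces down->right, move right to (5,5)
Step 7: enter (5,5), '.' pass, move right to (5,6)
Step 8: enter (5,6), '<' forces right->left, move left to (5,5)
Step 9: enter (5,5), '.' pass, move left to (5,4)
Step 10: enter (5,4), '>' forces left->right, move right to (5,5)
Step 11: at (5,5) dir=right — LOOP DETECTED (seen before)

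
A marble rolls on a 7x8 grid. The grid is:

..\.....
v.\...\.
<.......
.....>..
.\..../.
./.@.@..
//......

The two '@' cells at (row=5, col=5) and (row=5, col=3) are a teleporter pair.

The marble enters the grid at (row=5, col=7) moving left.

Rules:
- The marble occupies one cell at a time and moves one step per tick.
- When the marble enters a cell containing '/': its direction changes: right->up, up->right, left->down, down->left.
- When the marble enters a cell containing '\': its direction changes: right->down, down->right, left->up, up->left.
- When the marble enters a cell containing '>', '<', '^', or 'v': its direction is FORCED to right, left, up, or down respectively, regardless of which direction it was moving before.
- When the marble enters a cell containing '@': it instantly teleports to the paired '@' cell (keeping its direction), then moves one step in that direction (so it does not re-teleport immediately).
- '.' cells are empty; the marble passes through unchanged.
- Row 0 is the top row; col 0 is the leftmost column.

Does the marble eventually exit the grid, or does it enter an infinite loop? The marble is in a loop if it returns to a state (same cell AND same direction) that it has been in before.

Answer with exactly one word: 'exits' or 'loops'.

Answer: exits

Derivation:
Step 1: enter (5,7), '.' pass, move left to (5,6)
Step 2: enter (5,6), '.' pass, move left to (5,5)
Step 3: enter (5,5), '@' teleport (5,5)->(5,3), also enter (5,3), move left to (5,2)
Step 4: enter (5,2), '.' pass, move left to (5,1)
Step 5: enter (5,1), '/' deflects left->down, move down to (6,1)
Step 6: enter (6,1), '/' deflects down->left, move left to (6,0)
Step 7: enter (6,0), '/' deflects left->down, move down to (7,0)
Step 8: at (7,0) — EXIT via bottom edge, pos 0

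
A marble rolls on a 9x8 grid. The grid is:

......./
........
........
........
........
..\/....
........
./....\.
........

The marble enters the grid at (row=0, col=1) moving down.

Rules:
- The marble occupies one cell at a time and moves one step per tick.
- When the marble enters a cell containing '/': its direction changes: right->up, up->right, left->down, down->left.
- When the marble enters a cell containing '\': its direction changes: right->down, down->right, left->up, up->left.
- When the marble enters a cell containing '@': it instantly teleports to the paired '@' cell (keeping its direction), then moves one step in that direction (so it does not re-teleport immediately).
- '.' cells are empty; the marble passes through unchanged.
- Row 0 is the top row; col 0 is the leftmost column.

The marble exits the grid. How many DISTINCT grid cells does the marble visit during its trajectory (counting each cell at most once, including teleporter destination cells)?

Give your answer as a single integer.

Answer: 9

Derivation:
Step 1: enter (0,1), '.' pass, move down to (1,1)
Step 2: enter (1,1), '.' pass, move down to (2,1)
Step 3: enter (2,1), '.' pass, move down to (3,1)
Step 4: enter (3,1), '.' pass, move down to (4,1)
Step 5: enter (4,1), '.' pass, move down to (5,1)
Step 6: enter (5,1), '.' pass, move down to (6,1)
Step 7: enter (6,1), '.' pass, move down to (7,1)
Step 8: enter (7,1), '/' deflects down->left, move left to (7,0)
Step 9: enter (7,0), '.' pass, move left to (7,-1)
Step 10: at (7,-1) — EXIT via left edge, pos 7
Distinct cells visited: 9 (path length 9)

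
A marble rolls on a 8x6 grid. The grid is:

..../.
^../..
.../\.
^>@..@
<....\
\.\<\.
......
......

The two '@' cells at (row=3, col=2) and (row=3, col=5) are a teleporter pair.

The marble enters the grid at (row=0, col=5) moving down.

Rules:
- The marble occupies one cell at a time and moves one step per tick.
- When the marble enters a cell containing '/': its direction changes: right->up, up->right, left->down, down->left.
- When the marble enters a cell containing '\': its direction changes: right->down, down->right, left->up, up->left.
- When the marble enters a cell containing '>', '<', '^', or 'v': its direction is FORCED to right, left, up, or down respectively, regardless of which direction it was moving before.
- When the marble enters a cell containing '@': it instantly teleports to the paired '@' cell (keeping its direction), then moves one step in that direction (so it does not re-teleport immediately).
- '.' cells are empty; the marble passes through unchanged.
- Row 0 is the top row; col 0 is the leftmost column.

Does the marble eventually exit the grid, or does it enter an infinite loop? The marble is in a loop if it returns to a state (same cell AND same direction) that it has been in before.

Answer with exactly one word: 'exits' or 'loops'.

Answer: exits

Derivation:
Step 1: enter (0,5), '.' pass, move down to (1,5)
Step 2: enter (1,5), '.' pass, move down to (2,5)
Step 3: enter (2,5), '.' pass, move down to (3,5)
Step 4: enter (3,5), '@' teleport (3,5)->(3,2), also enter (3,2), move down to (4,2)
Step 5: enter (4,2), '.' pass, move down to (5,2)
Step 6: enter (5,2), '\' deflects down->right, move right to (5,3)
Step 7: enter (5,3), '<' forces right->left, move left to (5,2)
Step 8: enter (5,2), '\' deflects left->up, move up to (4,2)
Step 9: enter (4,2), '.' pass, move up to (3,2)
Step 10: enter (3,2), '@' teleport (3,2)->(3,5), also enter (3,5), move up to (2,5)
Step 11: enter (2,5), '.' pass, move up to (1,5)
Step 12: enter (1,5), '.' pass, move up to (0,5)
Step 13: enter (0,5), '.' pass, move up to (-1,5)
Step 14: at (-1,5) — EXIT via top edge, pos 5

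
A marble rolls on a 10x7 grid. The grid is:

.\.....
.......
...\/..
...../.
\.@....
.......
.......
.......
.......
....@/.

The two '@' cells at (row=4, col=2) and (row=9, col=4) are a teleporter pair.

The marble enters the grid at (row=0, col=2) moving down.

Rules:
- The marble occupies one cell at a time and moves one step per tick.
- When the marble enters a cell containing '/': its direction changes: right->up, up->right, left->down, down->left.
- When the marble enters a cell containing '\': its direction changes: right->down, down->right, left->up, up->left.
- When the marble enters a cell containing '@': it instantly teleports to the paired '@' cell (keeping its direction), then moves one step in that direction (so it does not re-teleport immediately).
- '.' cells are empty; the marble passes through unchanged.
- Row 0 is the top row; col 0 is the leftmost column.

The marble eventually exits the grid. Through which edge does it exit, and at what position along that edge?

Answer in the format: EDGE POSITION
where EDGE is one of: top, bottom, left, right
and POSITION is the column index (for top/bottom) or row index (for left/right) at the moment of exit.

Answer: bottom 4

Derivation:
Step 1: enter (0,2), '.' pass, move down to (1,2)
Step 2: enter (1,2), '.' pass, move down to (2,2)
Step 3: enter (2,2), '.' pass, move down to (3,2)
Step 4: enter (3,2), '.' pass, move down to (4,2)
Step 5: enter (4,2), '@' teleport (4,2)->(9,4), also enter (9,4), move down to (10,4)
Step 6: at (10,4) — EXIT via bottom edge, pos 4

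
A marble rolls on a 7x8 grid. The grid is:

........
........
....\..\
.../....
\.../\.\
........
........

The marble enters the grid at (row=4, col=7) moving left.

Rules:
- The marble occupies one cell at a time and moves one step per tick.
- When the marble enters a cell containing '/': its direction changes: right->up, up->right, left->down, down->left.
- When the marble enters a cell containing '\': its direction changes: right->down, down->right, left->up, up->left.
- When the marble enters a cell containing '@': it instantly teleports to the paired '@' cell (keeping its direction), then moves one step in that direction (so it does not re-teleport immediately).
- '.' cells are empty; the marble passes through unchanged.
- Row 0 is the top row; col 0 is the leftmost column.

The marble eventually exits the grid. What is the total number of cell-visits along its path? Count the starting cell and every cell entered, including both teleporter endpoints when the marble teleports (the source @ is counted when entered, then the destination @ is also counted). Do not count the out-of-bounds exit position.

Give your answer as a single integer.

Answer: 8

Derivation:
Step 1: enter (4,7), '\' deflects left->up, move up to (3,7)
Step 2: enter (3,7), '.' pass, move up to (2,7)
Step 3: enter (2,7), '\' deflects up->left, move left to (2,6)
Step 4: enter (2,6), '.' pass, move left to (2,5)
Step 5: enter (2,5), '.' pass, move left to (2,4)
Step 6: enter (2,4), '\' deflects left->up, move up to (1,4)
Step 7: enter (1,4), '.' pass, move up to (0,4)
Step 8: enter (0,4), '.' pass, move up to (-1,4)
Step 9: at (-1,4) — EXIT via top edge, pos 4
Path length (cell visits): 8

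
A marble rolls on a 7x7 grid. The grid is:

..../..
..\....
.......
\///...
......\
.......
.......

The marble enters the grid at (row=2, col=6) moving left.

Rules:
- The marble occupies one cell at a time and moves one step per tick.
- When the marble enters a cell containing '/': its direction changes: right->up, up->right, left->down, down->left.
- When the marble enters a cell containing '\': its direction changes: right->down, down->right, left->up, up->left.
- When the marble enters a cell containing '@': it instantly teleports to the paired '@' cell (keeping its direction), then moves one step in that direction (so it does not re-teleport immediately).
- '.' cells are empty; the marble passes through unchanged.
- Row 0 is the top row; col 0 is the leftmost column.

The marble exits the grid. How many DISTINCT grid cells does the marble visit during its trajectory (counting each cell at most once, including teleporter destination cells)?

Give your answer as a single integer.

Answer: 7

Derivation:
Step 1: enter (2,6), '.' pass, move left to (2,5)
Step 2: enter (2,5), '.' pass, move left to (2,4)
Step 3: enter (2,4), '.' pass, move left to (2,3)
Step 4: enter (2,3), '.' pass, move left to (2,2)
Step 5: enter (2,2), '.' pass, move left to (2,1)
Step 6: enter (2,1), '.' pass, move left to (2,0)
Step 7: enter (2,0), '.' pass, move left to (2,-1)
Step 8: at (2,-1) — EXIT via left edge, pos 2
Distinct cells visited: 7 (path length 7)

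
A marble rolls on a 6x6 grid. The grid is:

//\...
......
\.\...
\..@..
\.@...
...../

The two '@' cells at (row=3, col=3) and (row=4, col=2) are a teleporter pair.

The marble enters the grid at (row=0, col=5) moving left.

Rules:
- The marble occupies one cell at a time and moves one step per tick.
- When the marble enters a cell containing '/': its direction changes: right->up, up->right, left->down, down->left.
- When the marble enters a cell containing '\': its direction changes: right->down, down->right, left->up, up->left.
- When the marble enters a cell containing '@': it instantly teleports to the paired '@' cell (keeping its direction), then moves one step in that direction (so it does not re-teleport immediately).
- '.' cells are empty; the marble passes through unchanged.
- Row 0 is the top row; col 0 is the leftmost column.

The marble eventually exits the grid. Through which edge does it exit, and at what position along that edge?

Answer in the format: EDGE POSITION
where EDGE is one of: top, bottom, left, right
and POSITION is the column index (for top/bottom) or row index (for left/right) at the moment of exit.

Step 1: enter (0,5), '.' pass, move left to (0,4)
Step 2: enter (0,4), '.' pass, move left to (0,3)
Step 3: enter (0,3), '.' pass, move left to (0,2)
Step 4: enter (0,2), '\' deflects left->up, move up to (-1,2)
Step 5: at (-1,2) — EXIT via top edge, pos 2

Answer: top 2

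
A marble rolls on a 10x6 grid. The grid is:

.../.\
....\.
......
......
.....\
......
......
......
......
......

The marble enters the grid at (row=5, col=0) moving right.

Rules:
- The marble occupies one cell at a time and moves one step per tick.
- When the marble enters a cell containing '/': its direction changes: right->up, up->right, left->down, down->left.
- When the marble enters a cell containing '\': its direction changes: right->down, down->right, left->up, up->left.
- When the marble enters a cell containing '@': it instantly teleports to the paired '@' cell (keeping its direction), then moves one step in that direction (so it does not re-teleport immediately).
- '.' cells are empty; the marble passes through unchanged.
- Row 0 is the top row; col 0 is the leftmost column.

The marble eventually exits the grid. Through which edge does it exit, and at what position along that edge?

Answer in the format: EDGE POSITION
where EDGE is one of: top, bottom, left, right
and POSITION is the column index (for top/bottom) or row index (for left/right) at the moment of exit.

Step 1: enter (5,0), '.' pass, move right to (5,1)
Step 2: enter (5,1), '.' pass, move right to (5,2)
Step 3: enter (5,2), '.' pass, move right to (5,3)
Step 4: enter (5,3), '.' pass, move right to (5,4)
Step 5: enter (5,4), '.' pass, move right to (5,5)
Step 6: enter (5,5), '.' pass, move right to (5,6)
Step 7: at (5,6) — EXIT via right edge, pos 5

Answer: right 5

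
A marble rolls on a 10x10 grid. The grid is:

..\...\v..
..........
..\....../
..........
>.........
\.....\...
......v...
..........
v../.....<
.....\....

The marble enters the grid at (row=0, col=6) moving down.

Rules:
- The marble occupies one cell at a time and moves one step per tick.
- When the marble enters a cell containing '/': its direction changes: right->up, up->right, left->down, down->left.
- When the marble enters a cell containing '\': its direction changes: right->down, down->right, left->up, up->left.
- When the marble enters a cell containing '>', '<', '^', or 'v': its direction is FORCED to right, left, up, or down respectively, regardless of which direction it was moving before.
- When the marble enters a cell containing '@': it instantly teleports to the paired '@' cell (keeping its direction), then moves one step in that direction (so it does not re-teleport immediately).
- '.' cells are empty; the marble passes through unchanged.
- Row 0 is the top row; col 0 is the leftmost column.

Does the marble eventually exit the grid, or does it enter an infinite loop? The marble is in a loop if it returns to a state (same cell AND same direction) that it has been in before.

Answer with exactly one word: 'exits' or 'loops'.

Answer: exits

Derivation:
Step 1: enter (0,6), '\' deflects down->right, move right to (0,7)
Step 2: enter (0,7), 'v' forces right->down, move down to (1,7)
Step 3: enter (1,7), '.' pass, move down to (2,7)
Step 4: enter (2,7), '.' pass, move down to (3,7)
Step 5: enter (3,7), '.' pass, move down to (4,7)
Step 6: enter (4,7), '.' pass, move down to (5,7)
Step 7: enter (5,7), '.' pass, move down to (6,7)
Step 8: enter (6,7), '.' pass, move down to (7,7)
Step 9: enter (7,7), '.' pass, move down to (8,7)
Step 10: enter (8,7), '.' pass, move down to (9,7)
Step 11: enter (9,7), '.' pass, move down to (10,7)
Step 12: at (10,7) — EXIT via bottom edge, pos 7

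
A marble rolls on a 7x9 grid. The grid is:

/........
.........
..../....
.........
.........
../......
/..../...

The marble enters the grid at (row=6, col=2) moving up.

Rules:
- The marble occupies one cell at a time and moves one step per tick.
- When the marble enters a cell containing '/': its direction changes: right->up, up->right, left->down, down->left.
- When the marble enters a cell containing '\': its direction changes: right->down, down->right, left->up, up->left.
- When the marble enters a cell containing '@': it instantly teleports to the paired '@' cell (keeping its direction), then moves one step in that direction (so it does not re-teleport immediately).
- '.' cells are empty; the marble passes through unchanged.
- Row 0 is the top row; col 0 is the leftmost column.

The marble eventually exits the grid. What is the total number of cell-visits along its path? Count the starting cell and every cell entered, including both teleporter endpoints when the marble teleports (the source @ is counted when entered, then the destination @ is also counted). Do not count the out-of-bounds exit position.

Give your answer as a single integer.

Step 1: enter (6,2), '.' pass, move up to (5,2)
Step 2: enter (5,2), '/' deflects up->right, move right to (5,3)
Step 3: enter (5,3), '.' pass, move right to (5,4)
Step 4: enter (5,4), '.' pass, move right to (5,5)
Step 5: enter (5,5), '.' pass, move right to (5,6)
Step 6: enter (5,6), '.' pass, move right to (5,7)
Step 7: enter (5,7), '.' pass, move right to (5,8)
Step 8: enter (5,8), '.' pass, move right to (5,9)
Step 9: at (5,9) — EXIT via right edge, pos 5
Path length (cell visits): 8

Answer: 8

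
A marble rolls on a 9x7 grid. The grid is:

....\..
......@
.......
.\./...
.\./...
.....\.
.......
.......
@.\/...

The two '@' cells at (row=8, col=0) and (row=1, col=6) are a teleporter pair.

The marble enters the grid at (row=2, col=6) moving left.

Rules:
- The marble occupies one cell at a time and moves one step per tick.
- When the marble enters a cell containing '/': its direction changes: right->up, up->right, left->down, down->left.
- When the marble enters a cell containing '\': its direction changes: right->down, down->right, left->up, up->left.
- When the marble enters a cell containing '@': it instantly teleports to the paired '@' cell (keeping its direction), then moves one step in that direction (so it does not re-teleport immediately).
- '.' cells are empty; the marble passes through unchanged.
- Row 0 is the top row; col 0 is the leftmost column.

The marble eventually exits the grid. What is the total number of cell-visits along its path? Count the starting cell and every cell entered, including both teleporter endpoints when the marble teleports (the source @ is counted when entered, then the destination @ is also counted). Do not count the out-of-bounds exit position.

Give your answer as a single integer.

Step 1: enter (2,6), '.' pass, move left to (2,5)
Step 2: enter (2,5), '.' pass, move left to (2,4)
Step 3: enter (2,4), '.' pass, move left to (2,3)
Step 4: enter (2,3), '.' pass, move left to (2,2)
Step 5: enter (2,2), '.' pass, move left to (2,1)
Step 6: enter (2,1), '.' pass, move left to (2,0)
Step 7: enter (2,0), '.' pass, move left to (2,-1)
Step 8: at (2,-1) — EXIT via left edge, pos 2
Path length (cell visits): 7

Answer: 7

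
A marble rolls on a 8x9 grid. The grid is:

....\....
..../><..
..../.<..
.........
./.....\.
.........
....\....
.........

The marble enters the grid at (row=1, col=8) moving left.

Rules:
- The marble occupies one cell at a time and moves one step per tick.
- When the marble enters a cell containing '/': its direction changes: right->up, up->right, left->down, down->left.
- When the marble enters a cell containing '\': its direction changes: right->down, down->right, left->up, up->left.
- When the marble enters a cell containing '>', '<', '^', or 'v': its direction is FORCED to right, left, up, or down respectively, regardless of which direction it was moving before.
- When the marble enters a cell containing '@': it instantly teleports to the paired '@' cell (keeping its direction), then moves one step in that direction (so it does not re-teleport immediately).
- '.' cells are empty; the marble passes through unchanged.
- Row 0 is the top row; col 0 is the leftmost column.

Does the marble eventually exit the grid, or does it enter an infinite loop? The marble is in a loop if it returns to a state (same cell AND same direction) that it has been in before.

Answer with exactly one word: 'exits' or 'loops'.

Answer: loops

Derivation:
Step 1: enter (1,8), '.' pass, move left to (1,7)
Step 2: enter (1,7), '.' pass, move left to (1,6)
Step 3: enter (1,6), '<' forces left->left, move left to (1,5)
Step 4: enter (1,5), '>' forces left->right, move right to (1,6)
Step 5: enter (1,6), '<' forces right->left, move left to (1,5)
Step 6: at (1,5) dir=left — LOOP DETECTED (seen before)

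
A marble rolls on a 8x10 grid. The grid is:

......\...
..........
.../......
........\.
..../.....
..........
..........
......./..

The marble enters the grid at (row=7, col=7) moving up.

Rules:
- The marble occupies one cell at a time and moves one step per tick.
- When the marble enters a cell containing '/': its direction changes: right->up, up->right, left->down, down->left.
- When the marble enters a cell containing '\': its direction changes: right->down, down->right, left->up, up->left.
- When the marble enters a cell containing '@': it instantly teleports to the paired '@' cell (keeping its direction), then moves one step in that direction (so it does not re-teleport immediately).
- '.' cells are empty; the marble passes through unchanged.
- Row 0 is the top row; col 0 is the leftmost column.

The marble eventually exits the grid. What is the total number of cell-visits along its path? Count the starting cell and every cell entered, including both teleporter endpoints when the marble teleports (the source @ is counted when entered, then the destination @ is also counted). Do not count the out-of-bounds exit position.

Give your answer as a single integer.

Step 1: enter (7,7), '/' deflects up->right, move right to (7,8)
Step 2: enter (7,8), '.' pass, move right to (7,9)
Step 3: enter (7,9), '.' pass, move right to (7,10)
Step 4: at (7,10) — EXIT via right edge, pos 7
Path length (cell visits): 3

Answer: 3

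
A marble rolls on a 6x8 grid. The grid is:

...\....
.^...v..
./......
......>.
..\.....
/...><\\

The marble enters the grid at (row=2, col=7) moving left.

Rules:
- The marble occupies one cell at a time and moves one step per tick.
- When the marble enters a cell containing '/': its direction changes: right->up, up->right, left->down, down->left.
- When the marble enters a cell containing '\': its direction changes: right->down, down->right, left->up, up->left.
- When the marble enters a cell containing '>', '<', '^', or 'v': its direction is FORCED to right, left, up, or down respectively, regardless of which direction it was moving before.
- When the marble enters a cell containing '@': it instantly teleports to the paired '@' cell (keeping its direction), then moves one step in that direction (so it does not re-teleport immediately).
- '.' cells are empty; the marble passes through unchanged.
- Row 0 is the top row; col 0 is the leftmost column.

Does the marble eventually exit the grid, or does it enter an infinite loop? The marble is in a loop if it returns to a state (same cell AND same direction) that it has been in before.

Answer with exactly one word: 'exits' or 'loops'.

Step 1: enter (2,7), '.' pass, move left to (2,6)
Step 2: enter (2,6), '.' pass, move left to (2,5)
Step 3: enter (2,5), '.' pass, move left to (2,4)
Step 4: enter (2,4), '.' pass, move left to (2,3)
Step 5: enter (2,3), '.' pass, move left to (2,2)
Step 6: enter (2,2), '.' pass, move left to (2,1)
Step 7: enter (2,1), '/' deflects left->down, move down to (3,1)
Step 8: enter (3,1), '.' pass, move down to (4,1)
Step 9: enter (4,1), '.' pass, move down to (5,1)
Step 10: enter (5,1), '.' pass, move down to (6,1)
Step 11: at (6,1) — EXIT via bottom edge, pos 1

Answer: exits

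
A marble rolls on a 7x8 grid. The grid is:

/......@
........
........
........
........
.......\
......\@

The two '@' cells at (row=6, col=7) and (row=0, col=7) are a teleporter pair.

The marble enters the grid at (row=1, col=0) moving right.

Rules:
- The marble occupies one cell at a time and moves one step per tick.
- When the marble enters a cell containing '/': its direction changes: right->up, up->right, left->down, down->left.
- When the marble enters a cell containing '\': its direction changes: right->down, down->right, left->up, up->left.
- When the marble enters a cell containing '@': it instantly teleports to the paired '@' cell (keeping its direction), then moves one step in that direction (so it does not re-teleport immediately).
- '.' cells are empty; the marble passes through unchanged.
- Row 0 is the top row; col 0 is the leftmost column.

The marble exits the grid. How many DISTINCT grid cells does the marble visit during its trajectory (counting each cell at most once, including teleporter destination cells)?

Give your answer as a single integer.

Step 1: enter (1,0), '.' pass, move right to (1,1)
Step 2: enter (1,1), '.' pass, move right to (1,2)
Step 3: enter (1,2), '.' pass, move right to (1,3)
Step 4: enter (1,3), '.' pass, move right to (1,4)
Step 5: enter (1,4), '.' pass, move right to (1,5)
Step 6: enter (1,5), '.' pass, move right to (1,6)
Step 7: enter (1,6), '.' pass, move right to (1,7)
Step 8: enter (1,7), '.' pass, move right to (1,8)
Step 9: at (1,8) — EXIT via right edge, pos 1
Distinct cells visited: 8 (path length 8)

Answer: 8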